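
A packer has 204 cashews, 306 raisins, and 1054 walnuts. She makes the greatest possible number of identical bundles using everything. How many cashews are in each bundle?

Number of bundles = gcd(204, 306, 1054).
204 = 2^2 × 3 × 17
306 = 2 × 3^2 × 17
1054 = 2 × 17 × 31
gcd(204, 306, 1054) = 2 × 17 = 34.
cashews per bundle = 204 / 34 = 6.

6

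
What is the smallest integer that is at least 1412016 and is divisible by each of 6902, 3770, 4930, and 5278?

The integer must be a common multiple of 6902, 3770, 4930, and 5278, so a multiple of their LCM.
6902 = 2 × 7 × 17 × 29
3770 = 2 × 5 × 13 × 29
4930 = 2 × 5 × 17 × 29
5278 = 2 × 7 × 13 × 29
LCM(6902, 3770, 4930, 5278) = 2 × 5 × 7 × 13 × 17 × 29 = 448630.
Smallest multiple of 448630 that is ≥ 1412016: ⌈1412016/448630⌉ × 448630 = 4 × 448630 = 1794520.

1794520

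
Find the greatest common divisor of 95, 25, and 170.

5

95 = 5 × 19
25 = 5^2
170 = 2 × 5 × 17
gcd(95, 25, 170) = 5.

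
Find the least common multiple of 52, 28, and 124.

52 = 2^2 × 13
28 = 2^2 × 7
124 = 2^2 × 31
LCM(52, 28, 124) = 2^2 × 7 × 13 × 31 = 11284.

11284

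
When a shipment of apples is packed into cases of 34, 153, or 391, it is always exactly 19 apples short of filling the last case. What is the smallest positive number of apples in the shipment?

7019

Being 19 short of a full case of size k means N ≡ −19 (mod k), i.e. N + 19 is a multiple of each size.
34 = 2 × 17
153 = 3^2 × 17
391 = 17 × 23
LCM(34, 153, 391) = 2 × 3^2 × 17 × 23 = 7038.
Smallest positive N is 7038 − 19 = 7019.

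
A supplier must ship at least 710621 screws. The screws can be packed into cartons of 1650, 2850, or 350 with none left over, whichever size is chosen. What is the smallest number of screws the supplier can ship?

The number of screws must be a common multiple of 1650, 2850, and 350, so a multiple of their LCM.
1650 = 2 × 3 × 5^2 × 11
2850 = 2 × 3 × 5^2 × 19
350 = 2 × 5^2 × 7
LCM(1650, 2850, 350) = 2 × 3 × 5^2 × 7 × 11 × 19 = 219450.
Smallest multiple of 219450 that is ≥ 710621: ⌈710621/219450⌉ × 219450 = 4 × 219450 = 877800.

877800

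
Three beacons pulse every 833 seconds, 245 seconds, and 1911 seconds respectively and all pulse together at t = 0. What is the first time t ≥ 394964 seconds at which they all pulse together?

Joint pulses occur at multiples of LCM(833, 245, 1911).
833 = 7^2 × 17
245 = 5 × 7^2
1911 = 3 × 7^2 × 13
LCM(833, 245, 1911) = 3 × 5 × 7^2 × 13 × 17 = 162435.
Smallest multiple of 162435 that is ≥ 394964: ⌈394964/162435⌉ × 162435 = 3 × 162435 = 487305.

487305 seconds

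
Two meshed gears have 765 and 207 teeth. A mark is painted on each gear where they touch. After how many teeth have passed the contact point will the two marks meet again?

17595 teeth

They coincide at every common multiple of the periods; the first is the LCM.
765 = 3^2 × 5 × 17
207 = 3^2 × 23
LCM(765, 207) = 3^2 × 5 × 17 × 23 = 17595.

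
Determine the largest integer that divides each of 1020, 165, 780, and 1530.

1020 = 2^2 × 3 × 5 × 17
165 = 3 × 5 × 11
780 = 2^2 × 3 × 5 × 13
1530 = 2 × 3^2 × 5 × 17
gcd(1020, 165, 780, 1530) = 3 × 5 = 15.

15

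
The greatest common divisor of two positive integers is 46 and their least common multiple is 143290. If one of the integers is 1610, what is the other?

For two integers, gcd × lcm = product, so the other is (46 × 143290) / 1610 = 6591340 / 1610 = 4094.

4094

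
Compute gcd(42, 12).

42 = 2 × 3 × 7
12 = 2^2 × 3
gcd(42, 12) = 2 × 3 = 6.

6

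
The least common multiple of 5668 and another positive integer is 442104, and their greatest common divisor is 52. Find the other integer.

gcd × lcm = product of the two integers, so the other integer is (52 × 442104) / 5668 = 4056.

4056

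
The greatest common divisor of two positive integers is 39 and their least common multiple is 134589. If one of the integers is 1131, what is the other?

4641

For two integers, gcd × lcm = product, so the other is (39 × 134589) / 1131 = 5248971 / 1131 = 4641.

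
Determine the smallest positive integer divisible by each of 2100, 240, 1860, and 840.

260400

2100 = 2^2 × 3 × 5^2 × 7
240 = 2^4 × 3 × 5
1860 = 2^2 × 3 × 5 × 31
840 = 2^3 × 3 × 5 × 7
LCM(2100, 240, 1860, 840) = 2^4 × 3 × 5^2 × 7 × 31 = 260400.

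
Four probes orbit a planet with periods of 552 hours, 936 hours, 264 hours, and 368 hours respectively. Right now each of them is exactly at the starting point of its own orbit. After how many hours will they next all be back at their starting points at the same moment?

473616 hours

We need the least common multiple of the intervals.
552 = 2^3 × 3 × 23
936 = 2^3 × 3^2 × 13
264 = 2^3 × 3 × 11
368 = 2^4 × 23
LCM(552, 936, 264, 368) = 2^4 × 3^2 × 11 × 13 × 23 = 473616.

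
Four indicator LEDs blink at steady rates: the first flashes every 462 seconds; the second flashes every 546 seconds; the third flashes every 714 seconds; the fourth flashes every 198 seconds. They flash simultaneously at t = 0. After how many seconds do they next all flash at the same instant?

306306 seconds

We need the least common multiple of the intervals.
462 = 2 × 3 × 7 × 11
546 = 2 × 3 × 7 × 13
714 = 2 × 3 × 7 × 17
198 = 2 × 3^2 × 11
LCM(462, 546, 714, 198) = 2 × 3^2 × 7 × 11 × 13 × 17 = 306306.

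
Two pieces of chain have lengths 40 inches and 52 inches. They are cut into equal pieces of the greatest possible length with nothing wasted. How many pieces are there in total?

23

Piece length = gcd(40, 52).
40 = 2^3 × 5
52 = 2^2 × 13
gcd(40, 52) = 2^2 = 4.
Total pieces = 40/4 + 52/4 = 10 + 13 = 23.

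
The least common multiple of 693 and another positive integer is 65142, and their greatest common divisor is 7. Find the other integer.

658

gcd × lcm = product of the two integers, so the other integer is (7 × 65142) / 693 = 658.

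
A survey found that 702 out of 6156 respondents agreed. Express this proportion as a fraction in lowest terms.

13/114

702 = 2 × 3^3 × 13
6156 = 2^2 × 3^4 × 19
gcd(702, 6156) = 2 × 3^3 = 54.
Divide numerator and denominator by 54: 702/6156 = 13/114.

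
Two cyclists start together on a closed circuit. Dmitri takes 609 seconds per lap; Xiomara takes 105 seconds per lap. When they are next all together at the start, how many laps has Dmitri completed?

5 laps

The first common completion time is the LCM of the periods.
609 = 3 × 7 × 29
105 = 3 × 5 × 7
LCM(609, 105) = 3 × 5 × 7 × 29 = 3045.
Laps for period 609: 3045 / 609 = 5.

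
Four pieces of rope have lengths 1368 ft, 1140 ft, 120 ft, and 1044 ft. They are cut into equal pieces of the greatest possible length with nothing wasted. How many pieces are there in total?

Piece length = gcd(1368, 1140, 120, 1044).
1368 = 2^3 × 3^2 × 19
1140 = 2^2 × 3 × 5 × 19
120 = 2^3 × 3 × 5
1044 = 2^2 × 3^2 × 29
gcd(1368, 1140, 120, 1044) = 2^2 × 3 = 12.
Total pieces = 1368/12 + 1140/12 + 120/12 + 1044/12 = 114 + 95 + 10 + 87 = 306.

306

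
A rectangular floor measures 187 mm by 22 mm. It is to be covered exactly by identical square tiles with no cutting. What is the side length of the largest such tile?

11 mm

The tile side must divide both 187 and 22, so the largest is their gcd.
187 = 11 × 17
22 = 2 × 11
gcd(187, 22) = 11.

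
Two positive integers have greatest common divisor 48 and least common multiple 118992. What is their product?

5711616

For any two positive integers, gcd × lcm = product = 48 × 118992 = 5711616.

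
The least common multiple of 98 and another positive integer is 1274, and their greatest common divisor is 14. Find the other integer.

gcd × lcm = product of the two integers, so the other integer is (14 × 1274) / 98 = 182.

182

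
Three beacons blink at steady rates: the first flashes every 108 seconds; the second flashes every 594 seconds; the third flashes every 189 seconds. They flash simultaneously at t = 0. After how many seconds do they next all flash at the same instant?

They coincide at every common multiple of the periods; the first is the LCM.
108 = 2^2 × 3^3
594 = 2 × 3^3 × 11
189 = 3^3 × 7
LCM(108, 594, 189) = 2^2 × 3^3 × 7 × 11 = 8316.

8316 seconds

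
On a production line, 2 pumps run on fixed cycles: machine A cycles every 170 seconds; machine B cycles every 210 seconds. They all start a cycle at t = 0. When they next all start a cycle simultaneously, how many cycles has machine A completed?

21 cycles

They are all back at their starting positions together after one LCM of the periods.
170 = 2 × 5 × 17
210 = 2 × 3 × 5 × 7
LCM(170, 210) = 2 × 3 × 5 × 7 × 17 = 3570.
Cycles for period 170: 3570 / 170 = 21.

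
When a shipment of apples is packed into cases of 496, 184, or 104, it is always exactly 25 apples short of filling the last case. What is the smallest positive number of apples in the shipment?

148279

Being 25 short of a full case of size k means N ≡ −25 (mod k), i.e. N + 25 is a multiple of each size.
496 = 2^4 × 31
184 = 2^3 × 23
104 = 2^3 × 13
LCM(496, 184, 104) = 2^4 × 13 × 23 × 31 = 148304.
Smallest positive N is 148304 − 25 = 148279.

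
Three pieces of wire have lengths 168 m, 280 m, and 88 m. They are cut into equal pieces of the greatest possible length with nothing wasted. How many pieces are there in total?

67

Piece length = gcd(168, 280, 88).
168 = 2^3 × 3 × 7
280 = 2^3 × 5 × 7
88 = 2^3 × 11
gcd(168, 280, 88) = 2^3 = 8.
Total pieces = 168/8 + 280/8 + 88/8 = 21 + 35 + 11 = 67.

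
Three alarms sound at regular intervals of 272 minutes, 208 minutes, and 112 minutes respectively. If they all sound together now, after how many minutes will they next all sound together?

24752 minutes

They coincide at every common multiple of the periods; the first is the LCM.
272 = 2^4 × 17
208 = 2^4 × 13
112 = 2^4 × 7
LCM(272, 208, 112) = 2^4 × 7 × 13 × 17 = 24752.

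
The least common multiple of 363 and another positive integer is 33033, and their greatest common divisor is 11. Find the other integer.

gcd × lcm = product of the two integers, so the other integer is (11 × 33033) / 363 = 1001.

1001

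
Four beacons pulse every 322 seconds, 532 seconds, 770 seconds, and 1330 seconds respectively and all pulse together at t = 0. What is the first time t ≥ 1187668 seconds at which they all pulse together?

Joint pulses occur at multiples of LCM(322, 532, 770, 1330).
322 = 2 × 7 × 23
532 = 2^2 × 7 × 19
770 = 2 × 5 × 7 × 11
1330 = 2 × 5 × 7 × 19
LCM(322, 532, 770, 1330) = 2^2 × 5 × 7 × 11 × 19 × 23 = 672980.
Smallest multiple of 672980 that is ≥ 1187668: ⌈1187668/672980⌉ × 672980 = 2 × 672980 = 1345960.

1345960 seconds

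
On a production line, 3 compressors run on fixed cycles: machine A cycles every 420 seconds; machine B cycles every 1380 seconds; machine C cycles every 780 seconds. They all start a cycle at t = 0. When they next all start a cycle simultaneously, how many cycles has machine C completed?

They are all back at their starting positions together after one LCM of the periods.
420 = 2^2 × 3 × 5 × 7
1380 = 2^2 × 3 × 5 × 23
780 = 2^2 × 3 × 5 × 13
LCM(420, 1380, 780) = 2^2 × 3 × 5 × 7 × 13 × 23 = 125580.
Cycles for period 780: 125580 / 780 = 161.

161 cycles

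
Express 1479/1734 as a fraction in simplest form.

1479 = 3 × 17 × 29
1734 = 2 × 3 × 17^2
gcd(1479, 1734) = 3 × 17 = 51.
Divide numerator and denominator by 51: 1479/1734 = 29/34.

29/34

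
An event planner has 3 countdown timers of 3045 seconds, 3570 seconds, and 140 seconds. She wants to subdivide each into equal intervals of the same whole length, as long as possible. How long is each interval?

The interval must divide each timer length; the longest such is the gcd.
3045 = 3 × 5 × 7 × 29
3570 = 2 × 3 × 5 × 7 × 17
140 = 2^2 × 5 × 7
gcd(3045, 3570, 140) = 5 × 7 = 35.

35 seconds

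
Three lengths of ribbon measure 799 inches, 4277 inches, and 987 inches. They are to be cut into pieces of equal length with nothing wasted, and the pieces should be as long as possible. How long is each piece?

The greatest length dividing all of 799, 4277, and 987 is their gcd.
799 = 17 × 47
4277 = 7 × 13 × 47
987 = 3 × 7 × 47
gcd(799, 4277, 987) = 47.

47 inches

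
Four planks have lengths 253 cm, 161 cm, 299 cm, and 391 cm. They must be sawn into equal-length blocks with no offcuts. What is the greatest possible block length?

23 cm

This is the greatest common divisor of 253, 161, 299, and 391.
253 = 11 × 23
161 = 7 × 23
299 = 13 × 23
391 = 17 × 23
gcd(253, 161, 299, 391) = 23.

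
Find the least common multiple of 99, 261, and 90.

99 = 3^2 × 11
261 = 3^2 × 29
90 = 2 × 3^2 × 5
LCM(99, 261, 90) = 2 × 3^2 × 5 × 11 × 29 = 28710.

28710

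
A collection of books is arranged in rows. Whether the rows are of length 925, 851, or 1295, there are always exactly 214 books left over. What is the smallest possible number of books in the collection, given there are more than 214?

149139

N − 214 must be a common multiple of 925, 851, and 1295.
925 = 5^2 × 37
851 = 23 × 37
1295 = 5 × 7 × 37
LCM(925, 851, 1295) = 5^2 × 7 × 23 × 37 = 148925.
Smallest N > 214 is LCM + 214 = 148925 + 214 = 149139.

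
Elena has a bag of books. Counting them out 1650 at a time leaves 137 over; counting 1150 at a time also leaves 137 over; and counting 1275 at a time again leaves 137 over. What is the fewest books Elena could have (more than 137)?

645287

N − 137 must be a common multiple of 1650, 1150, and 1275.
1650 = 2 × 3 × 5^2 × 11
1150 = 2 × 5^2 × 23
1275 = 3 × 5^2 × 17
LCM(1650, 1150, 1275) = 2 × 3 × 5^2 × 11 × 17 × 23 = 645150.
Smallest N > 137 is LCM + 137 = 645150 + 137 = 645287.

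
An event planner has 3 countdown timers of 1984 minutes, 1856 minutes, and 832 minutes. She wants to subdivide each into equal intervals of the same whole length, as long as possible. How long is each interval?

64 minutes

The interval must divide each timer length; the longest such is the gcd.
1984 = 2^6 × 31
1856 = 2^6 × 29
832 = 2^6 × 13
gcd(1984, 1856, 832) = 2^6 = 64.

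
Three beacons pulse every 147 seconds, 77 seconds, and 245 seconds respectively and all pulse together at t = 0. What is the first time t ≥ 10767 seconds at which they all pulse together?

16170 seconds

Joint pulses occur at multiples of LCM(147, 77, 245).
147 = 3 × 7^2
77 = 7 × 11
245 = 5 × 7^2
LCM(147, 77, 245) = 3 × 5 × 7^2 × 11 = 8085.
Smallest multiple of 8085 that is ≥ 10767: ⌈10767/8085⌉ × 8085 = 2 × 8085 = 16170.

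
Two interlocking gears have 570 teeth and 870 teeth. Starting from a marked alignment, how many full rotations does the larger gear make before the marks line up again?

The first common completion time is the LCM of the periods.
570 = 2 × 3 × 5 × 19
870 = 2 × 3 × 5 × 29
LCM(570, 870) = 2 × 3 × 5 × 19 × 29 = 16530.
Rotations for period 870: 16530 / 870 = 19.

19 rotations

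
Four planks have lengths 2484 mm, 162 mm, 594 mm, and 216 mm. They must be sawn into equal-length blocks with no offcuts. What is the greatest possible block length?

The block length must divide every plank, so the greatest is gcd(2484, 162, 594, 216).
2484 = 2^2 × 3^3 × 23
162 = 2 × 3^4
594 = 2 × 3^3 × 11
216 = 2^3 × 3^3
gcd(2484, 162, 594, 216) = 2 × 3^3 = 54.

54 mm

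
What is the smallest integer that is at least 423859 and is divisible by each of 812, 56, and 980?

The integer must be a common multiple of 812, 56, and 980, so a multiple of their LCM.
812 = 2^2 × 7 × 29
56 = 2^3 × 7
980 = 2^2 × 5 × 7^2
LCM(812, 56, 980) = 2^3 × 5 × 7^2 × 29 = 56840.
Smallest multiple of 56840 that is ≥ 423859: ⌈423859/56840⌉ × 56840 = 8 × 56840 = 454720.

454720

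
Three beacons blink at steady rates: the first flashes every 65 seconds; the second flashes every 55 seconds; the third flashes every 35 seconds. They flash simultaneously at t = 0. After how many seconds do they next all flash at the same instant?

They coincide at every common multiple of the periods; the first is the LCM.
65 = 5 × 13
55 = 5 × 11
35 = 5 × 7
LCM(65, 55, 35) = 5 × 7 × 11 × 13 = 5005.

5005 seconds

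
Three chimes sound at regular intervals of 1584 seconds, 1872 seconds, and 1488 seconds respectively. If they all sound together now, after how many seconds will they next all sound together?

They coincide at every common multiple of the periods; the first is the LCM.
1584 = 2^4 × 3^2 × 11
1872 = 2^4 × 3^2 × 13
1488 = 2^4 × 3 × 31
LCM(1584, 1872, 1488) = 2^4 × 3^2 × 11 × 13 × 31 = 638352.

638352 seconds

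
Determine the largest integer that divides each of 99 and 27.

9

99 = 3^2 × 11
27 = 3^3
gcd(99, 27) = 3^2 = 9.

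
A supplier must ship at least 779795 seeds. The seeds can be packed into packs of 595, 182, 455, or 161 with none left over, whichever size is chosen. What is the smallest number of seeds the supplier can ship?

1067430

The number of seeds must be a common multiple of 595, 182, 455, and 161, so a multiple of their LCM.
595 = 5 × 7 × 17
182 = 2 × 7 × 13
455 = 5 × 7 × 13
161 = 7 × 23
LCM(595, 182, 455, 161) = 2 × 5 × 7 × 13 × 17 × 23 = 355810.
Smallest multiple of 355810 that is ≥ 779795: ⌈779795/355810⌉ × 355810 = 3 × 355810 = 1067430.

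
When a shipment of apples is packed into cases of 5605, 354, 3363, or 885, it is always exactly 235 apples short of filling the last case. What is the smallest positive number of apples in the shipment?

33395

Being 235 short of a full case of size k means N ≡ −235 (mod k), i.e. N + 235 is a multiple of each size.
5605 = 5 × 19 × 59
354 = 2 × 3 × 59
3363 = 3 × 19 × 59
885 = 3 × 5 × 59
LCM(5605, 354, 3363, 885) = 2 × 3 × 5 × 19 × 59 = 33630.
Smallest positive N is 33630 − 235 = 33395.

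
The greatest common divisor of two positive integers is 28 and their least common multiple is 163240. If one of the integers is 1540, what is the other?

For two integers, gcd × lcm = product, so the other is (28 × 163240) / 1540 = 4570720 / 1540 = 2968.

2968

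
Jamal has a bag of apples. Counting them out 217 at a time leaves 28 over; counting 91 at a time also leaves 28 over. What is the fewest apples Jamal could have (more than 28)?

N − 28 must be a common multiple of 217 and 91.
217 = 7 × 31
91 = 7 × 13
LCM(217, 91) = 7 × 13 × 31 = 2821.
Smallest N > 28 is LCM + 28 = 2821 + 28 = 2849.

2849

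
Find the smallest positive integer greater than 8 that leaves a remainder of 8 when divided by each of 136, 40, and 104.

N − 8 must be a common multiple of 136, 40, and 104.
136 = 2^3 × 17
40 = 2^3 × 5
104 = 2^3 × 13
LCM(136, 40, 104) = 2^3 × 5 × 13 × 17 = 8840.
Smallest N > 8 is LCM + 8 = 8840 + 8 = 8848.

8848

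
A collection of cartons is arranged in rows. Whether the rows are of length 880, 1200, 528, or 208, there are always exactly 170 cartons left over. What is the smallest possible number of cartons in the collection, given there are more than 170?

N − 170 must be a common multiple of 880, 1200, 528, and 208.
880 = 2^4 × 5 × 11
1200 = 2^4 × 3 × 5^2
528 = 2^4 × 3 × 11
208 = 2^4 × 13
LCM(880, 1200, 528, 208) = 2^4 × 3 × 5^2 × 11 × 13 = 171600.
Smallest N > 170 is LCM + 170 = 171600 + 170 = 171770.

171770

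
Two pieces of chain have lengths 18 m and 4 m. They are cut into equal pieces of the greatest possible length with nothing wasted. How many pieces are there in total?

Piece length = gcd(18, 4).
18 = 2 × 3^2
4 = 2^2
gcd(18, 4) = 2.
Total pieces = 18/2 + 4/2 = 9 + 2 = 11.

11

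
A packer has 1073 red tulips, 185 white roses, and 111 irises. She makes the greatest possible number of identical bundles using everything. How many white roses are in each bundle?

5

Number of bundles = gcd(1073, 185, 111).
1073 = 29 × 37
185 = 5 × 37
111 = 3 × 37
gcd(1073, 185, 111) = 37.
white roses per bundle = 185 / 37 = 5.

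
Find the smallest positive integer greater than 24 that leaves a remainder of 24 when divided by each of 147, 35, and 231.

8109

N − 24 must be a common multiple of 147, 35, and 231.
147 = 3 × 7^2
35 = 5 × 7
231 = 3 × 7 × 11
LCM(147, 35, 231) = 3 × 5 × 7^2 × 11 = 8085.
Smallest N > 24 is LCM + 24 = 8085 + 24 = 8109.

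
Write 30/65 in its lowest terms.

6/13

30 = 2 × 3 × 5
65 = 5 × 13
gcd(30, 65) = 5.
Divide numerator and denominator by 5: 30/65 = 6/13.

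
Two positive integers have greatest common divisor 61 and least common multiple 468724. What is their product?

28592164

For any two positive integers, gcd × lcm = product = 61 × 468724 = 28592164.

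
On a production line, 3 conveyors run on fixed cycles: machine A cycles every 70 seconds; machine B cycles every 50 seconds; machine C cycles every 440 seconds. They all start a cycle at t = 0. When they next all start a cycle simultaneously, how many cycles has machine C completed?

35 cycles

The first common completion time is the LCM of the periods.
70 = 2 × 5 × 7
50 = 2 × 5^2
440 = 2^3 × 5 × 11
LCM(70, 50, 440) = 2^3 × 5^2 × 7 × 11 = 15400.
Cycles for period 440: 15400 / 440 = 35.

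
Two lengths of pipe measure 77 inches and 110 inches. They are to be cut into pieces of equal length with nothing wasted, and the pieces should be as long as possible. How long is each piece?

The greatest length dividing all of 77 and 110 is their gcd.
77 = 7 × 11
110 = 2 × 5 × 11
gcd(77, 110) = 11.

11 inches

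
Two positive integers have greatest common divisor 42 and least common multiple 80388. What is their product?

For any two positive integers, gcd × lcm = product = 42 × 80388 = 3376296.

3376296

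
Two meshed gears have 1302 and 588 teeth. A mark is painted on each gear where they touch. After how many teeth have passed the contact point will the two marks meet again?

18228 teeth

We need the least common multiple of the intervals.
1302 = 2 × 3 × 7 × 31
588 = 2^2 × 3 × 7^2
LCM(1302, 588) = 2^2 × 3 × 7^2 × 31 = 18228.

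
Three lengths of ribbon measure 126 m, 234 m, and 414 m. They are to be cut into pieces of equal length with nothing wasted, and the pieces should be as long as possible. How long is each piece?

The greatest length dividing all of 126, 234, and 414 is their gcd.
126 = 2 × 3^2 × 7
234 = 2 × 3^2 × 13
414 = 2 × 3^2 × 23
gcd(126, 234, 414) = 2 × 3^2 = 18.

18 m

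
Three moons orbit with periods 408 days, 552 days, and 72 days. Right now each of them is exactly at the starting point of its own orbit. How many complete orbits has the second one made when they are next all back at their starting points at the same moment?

They are all back at their starting positions together after one LCM of the periods.
408 = 2^3 × 3 × 17
552 = 2^3 × 3 × 23
72 = 2^3 × 3^2
LCM(408, 552, 72) = 2^3 × 3^2 × 17 × 23 = 28152.
Orbits for period 552: 28152 / 552 = 51.

51 orbits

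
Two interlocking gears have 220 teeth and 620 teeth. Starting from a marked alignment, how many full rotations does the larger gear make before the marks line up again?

They are all back at their starting positions together after one LCM of the periods.
220 = 2^2 × 5 × 11
620 = 2^2 × 5 × 31
LCM(220, 620) = 2^2 × 5 × 11 × 31 = 6820.
Rotations for period 620: 6820 / 620 = 11.

11 rotations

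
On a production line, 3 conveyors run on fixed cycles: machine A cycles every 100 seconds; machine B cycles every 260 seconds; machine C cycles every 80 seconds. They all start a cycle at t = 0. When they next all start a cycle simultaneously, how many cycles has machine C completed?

They are all back at their starting positions together after one LCM of the periods.
100 = 2^2 × 5^2
260 = 2^2 × 5 × 13
80 = 2^4 × 5
LCM(100, 260, 80) = 2^4 × 5^2 × 13 = 5200.
Cycles for period 80: 5200 / 80 = 65.

65 cycles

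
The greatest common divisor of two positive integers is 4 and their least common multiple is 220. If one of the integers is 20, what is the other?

44

For two integers, gcd × lcm = product, so the other is (4 × 220) / 20 = 880 / 20 = 44.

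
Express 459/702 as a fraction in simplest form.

459 = 3^3 × 17
702 = 2 × 3^3 × 13
gcd(459, 702) = 3^3 = 27.
Divide numerator and denominator by 27: 459/702 = 17/26.

17/26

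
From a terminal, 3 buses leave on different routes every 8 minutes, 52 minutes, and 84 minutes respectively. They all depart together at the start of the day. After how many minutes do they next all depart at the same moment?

We need the least common multiple of the intervals.
8 = 2^3
52 = 2^2 × 13
84 = 2^2 × 3 × 7
LCM(8, 52, 84) = 2^3 × 3 × 7 × 13 = 2184.

2184 minutes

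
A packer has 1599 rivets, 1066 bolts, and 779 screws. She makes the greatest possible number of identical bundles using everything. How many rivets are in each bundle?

Number of bundles = gcd(1599, 1066, 779).
1599 = 3 × 13 × 41
1066 = 2 × 13 × 41
779 = 19 × 41
gcd(1599, 1066, 779) = 41.
rivets per bundle = 1599 / 41 = 39.

39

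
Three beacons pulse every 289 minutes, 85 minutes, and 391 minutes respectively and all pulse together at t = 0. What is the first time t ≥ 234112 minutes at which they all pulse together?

Joint pulses occur at multiples of LCM(289, 85, 391).
289 = 17^2
85 = 5 × 17
391 = 17 × 23
LCM(289, 85, 391) = 5 × 17^2 × 23 = 33235.
Smallest multiple of 33235 that is ≥ 234112: ⌈234112/33235⌉ × 33235 = 8 × 33235 = 265880.

265880 minutes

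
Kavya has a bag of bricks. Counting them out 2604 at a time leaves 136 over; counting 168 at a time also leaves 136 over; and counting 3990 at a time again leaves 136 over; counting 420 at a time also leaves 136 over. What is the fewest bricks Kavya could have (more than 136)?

494896

N − 136 must be a common multiple of 2604, 168, 3990, and 420.
2604 = 2^2 × 3 × 7 × 31
168 = 2^3 × 3 × 7
3990 = 2 × 3 × 5 × 7 × 19
420 = 2^2 × 3 × 5 × 7
LCM(2604, 168, 3990, 420) = 2^3 × 3 × 5 × 7 × 19 × 31 = 494760.
Smallest N > 136 is LCM + 136 = 494760 + 136 = 494896.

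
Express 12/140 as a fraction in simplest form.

3/35

12 = 2^2 × 3
140 = 2^2 × 5 × 7
gcd(12, 140) = 2^2 = 4.
Divide numerator and denominator by 4: 12/140 = 3/35.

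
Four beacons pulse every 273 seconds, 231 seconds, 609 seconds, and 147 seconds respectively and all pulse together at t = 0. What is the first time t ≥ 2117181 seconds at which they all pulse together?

Joint pulses occur at multiples of LCM(273, 231, 609, 147).
273 = 3 × 7 × 13
231 = 3 × 7 × 11
609 = 3 × 7 × 29
147 = 3 × 7^2
LCM(273, 231, 609, 147) = 3 × 7^2 × 11 × 13 × 29 = 609609.
Smallest multiple of 609609 that is ≥ 2117181: ⌈2117181/609609⌉ × 609609 = 4 × 609609 = 2438436.

2438436 seconds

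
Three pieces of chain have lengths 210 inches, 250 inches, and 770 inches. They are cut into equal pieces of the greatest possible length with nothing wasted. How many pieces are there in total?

123

Piece length = gcd(210, 250, 770).
210 = 2 × 3 × 5 × 7
250 = 2 × 5^3
770 = 2 × 5 × 7 × 11
gcd(210, 250, 770) = 2 × 5 = 10.
Total pieces = 210/10 + 250/10 + 770/10 = 21 + 25 + 77 = 123.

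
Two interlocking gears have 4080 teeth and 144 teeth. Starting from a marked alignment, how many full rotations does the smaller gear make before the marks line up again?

85 rotations

The first common completion time is the LCM of the periods.
4080 = 2^4 × 3 × 5 × 17
144 = 2^4 × 3^2
LCM(4080, 144) = 2^4 × 3^2 × 5 × 17 = 12240.
Rotations for period 144: 12240 / 144 = 85.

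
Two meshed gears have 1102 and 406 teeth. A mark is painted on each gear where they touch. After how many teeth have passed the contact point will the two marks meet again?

7714 teeth

The first simultaneous occurrence is after LCM of the individual periods.
1102 = 2 × 19 × 29
406 = 2 × 7 × 29
LCM(1102, 406) = 2 × 7 × 19 × 29 = 7714.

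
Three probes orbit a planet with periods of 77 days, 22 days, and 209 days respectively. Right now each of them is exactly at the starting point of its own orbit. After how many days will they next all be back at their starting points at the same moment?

2926 days

The first simultaneous occurrence is after LCM of the individual periods.
77 = 7 × 11
22 = 2 × 11
209 = 11 × 19
LCM(77, 22, 209) = 2 × 7 × 11 × 19 = 2926.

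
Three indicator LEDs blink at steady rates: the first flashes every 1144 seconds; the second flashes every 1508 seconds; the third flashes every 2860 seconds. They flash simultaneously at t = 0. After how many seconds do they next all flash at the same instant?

The first simultaneous occurrence is after LCM of the individual periods.
1144 = 2^3 × 11 × 13
1508 = 2^2 × 13 × 29
2860 = 2^2 × 5 × 11 × 13
LCM(1144, 1508, 2860) = 2^3 × 5 × 11 × 13 × 29 = 165880.

165880 seconds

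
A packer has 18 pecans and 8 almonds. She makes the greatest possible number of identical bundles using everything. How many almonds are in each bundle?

Number of bundles = gcd(18, 8).
18 = 2 × 3^2
8 = 2^3
gcd(18, 8) = 2.
almonds per bundle = 8 / 2 = 4.

4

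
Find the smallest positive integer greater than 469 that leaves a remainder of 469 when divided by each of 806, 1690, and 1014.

157639

N − 469 must be a common multiple of 806, 1690, and 1014.
806 = 2 × 13 × 31
1690 = 2 × 5 × 13^2
1014 = 2 × 3 × 13^2
LCM(806, 1690, 1014) = 2 × 3 × 5 × 13^2 × 31 = 157170.
Smallest N > 469 is LCM + 469 = 157170 + 469 = 157639.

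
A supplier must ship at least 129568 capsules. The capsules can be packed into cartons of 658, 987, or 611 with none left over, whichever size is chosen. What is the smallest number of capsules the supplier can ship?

153972

The number of capsules must be a common multiple of 658, 987, and 611, so a multiple of their LCM.
658 = 2 × 7 × 47
987 = 3 × 7 × 47
611 = 13 × 47
LCM(658, 987, 611) = 2 × 3 × 7 × 13 × 47 = 25662.
Smallest multiple of 25662 that is ≥ 129568: ⌈129568/25662⌉ × 25662 = 6 × 25662 = 153972.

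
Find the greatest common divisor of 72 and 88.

72 = 2^3 × 3^2
88 = 2^3 × 11
gcd(72, 88) = 2^3 = 8.

8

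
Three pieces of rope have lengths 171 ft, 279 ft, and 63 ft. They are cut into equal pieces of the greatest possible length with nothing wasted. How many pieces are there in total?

57

Piece length = gcd(171, 279, 63).
171 = 3^2 × 19
279 = 3^2 × 31
63 = 3^2 × 7
gcd(171, 279, 63) = 3^2 = 9.
Total pieces = 171/9 + 279/9 + 63/9 = 19 + 31 + 7 = 57.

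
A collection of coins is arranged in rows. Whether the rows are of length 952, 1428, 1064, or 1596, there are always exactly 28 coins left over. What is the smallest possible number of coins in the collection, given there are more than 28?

54292

N − 28 must be a common multiple of 952, 1428, 1064, and 1596.
952 = 2^3 × 7 × 17
1428 = 2^2 × 3 × 7 × 17
1064 = 2^3 × 7 × 19
1596 = 2^2 × 3 × 7 × 19
LCM(952, 1428, 1064, 1596) = 2^3 × 3 × 7 × 17 × 19 = 54264.
Smallest N > 28 is LCM + 28 = 54264 + 28 = 54292.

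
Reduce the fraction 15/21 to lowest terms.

15 = 3 × 5
21 = 3 × 7
gcd(15, 21) = 3.
Divide numerator and denominator by 3: 15/21 = 5/7.

5/7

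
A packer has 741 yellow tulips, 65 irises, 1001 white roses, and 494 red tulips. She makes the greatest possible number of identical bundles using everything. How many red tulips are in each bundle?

38

Number of bundles = gcd(741, 65, 1001, 494).
741 = 3 × 13 × 19
65 = 5 × 13
1001 = 7 × 11 × 13
494 = 2 × 13 × 19
gcd(741, 65, 1001, 494) = 13.
red tulips per bundle = 494 / 13 = 38.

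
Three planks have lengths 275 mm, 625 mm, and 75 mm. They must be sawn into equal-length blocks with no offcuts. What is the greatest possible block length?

25 mm

The block length must divide every plank, so the greatest is gcd(275, 625, 75).
275 = 5^2 × 11
625 = 5^4
75 = 3 × 5^2
gcd(275, 625, 75) = 5^2 = 25.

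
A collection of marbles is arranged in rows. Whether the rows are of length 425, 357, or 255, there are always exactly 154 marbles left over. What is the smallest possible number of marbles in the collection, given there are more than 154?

N − 154 must be a common multiple of 425, 357, and 255.
425 = 5^2 × 17
357 = 3 × 7 × 17
255 = 3 × 5 × 17
LCM(425, 357, 255) = 3 × 5^2 × 7 × 17 = 8925.
Smallest N > 154 is LCM + 154 = 8925 + 154 = 9079.

9079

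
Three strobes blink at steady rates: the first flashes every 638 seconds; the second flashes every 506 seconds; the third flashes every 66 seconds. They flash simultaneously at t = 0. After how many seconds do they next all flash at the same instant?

The first simultaneous occurrence is after LCM of the individual periods.
638 = 2 × 11 × 29
506 = 2 × 11 × 23
66 = 2 × 3 × 11
LCM(638, 506, 66) = 2 × 3 × 11 × 23 × 29 = 44022.

44022 seconds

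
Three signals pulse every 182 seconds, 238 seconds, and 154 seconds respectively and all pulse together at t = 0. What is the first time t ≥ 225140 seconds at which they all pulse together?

238238 seconds

Joint pulses occur at multiples of LCM(182, 238, 154).
182 = 2 × 7 × 13
238 = 2 × 7 × 17
154 = 2 × 7 × 11
LCM(182, 238, 154) = 2 × 7 × 11 × 13 × 17 = 34034.
Smallest multiple of 34034 that is ≥ 225140: ⌈225140/34034⌉ × 34034 = 7 × 34034 = 238238.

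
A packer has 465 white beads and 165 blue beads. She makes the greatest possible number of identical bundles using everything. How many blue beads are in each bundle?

Number of bundles = gcd(465, 165).
465 = 3 × 5 × 31
165 = 3 × 5 × 11
gcd(465, 165) = 3 × 5 = 15.
blue beads per bundle = 165 / 15 = 11.

11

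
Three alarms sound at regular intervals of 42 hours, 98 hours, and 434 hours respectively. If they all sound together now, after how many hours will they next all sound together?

9114 hours

They coincide at every common multiple of the periods; the first is the LCM.
42 = 2 × 3 × 7
98 = 2 × 7^2
434 = 2 × 7 × 31
LCM(42, 98, 434) = 2 × 3 × 7^2 × 31 = 9114.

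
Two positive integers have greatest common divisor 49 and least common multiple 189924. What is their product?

For any two positive integers, gcd × lcm = product = 49 × 189924 = 9306276.

9306276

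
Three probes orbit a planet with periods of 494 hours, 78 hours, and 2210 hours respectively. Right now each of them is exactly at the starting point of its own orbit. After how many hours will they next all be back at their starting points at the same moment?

125970 hours

They coincide at every common multiple of the periods; the first is the LCM.
494 = 2 × 13 × 19
78 = 2 × 3 × 13
2210 = 2 × 5 × 13 × 17
LCM(494, 78, 2210) = 2 × 3 × 5 × 13 × 17 × 19 = 125970.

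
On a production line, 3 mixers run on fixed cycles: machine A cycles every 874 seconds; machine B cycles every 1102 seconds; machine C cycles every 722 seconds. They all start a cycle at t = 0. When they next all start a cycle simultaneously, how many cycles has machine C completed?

667 cycles

The first common completion time is the LCM of the periods.
874 = 2 × 19 × 23
1102 = 2 × 19 × 29
722 = 2 × 19^2
LCM(874, 1102, 722) = 2 × 19^2 × 23 × 29 = 481574.
Cycles for period 722: 481574 / 722 = 667.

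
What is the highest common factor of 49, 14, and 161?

7

49 = 7^2
14 = 2 × 7
161 = 7 × 23
gcd(49, 14, 161) = 7.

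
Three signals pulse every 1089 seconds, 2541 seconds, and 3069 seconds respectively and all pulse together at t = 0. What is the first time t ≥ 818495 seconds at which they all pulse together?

945252 seconds

Joint pulses occur at multiples of LCM(1089, 2541, 3069).
1089 = 3^2 × 11^2
2541 = 3 × 7 × 11^2
3069 = 3^2 × 11 × 31
LCM(1089, 2541, 3069) = 3^2 × 7 × 11^2 × 31 = 236313.
Smallest multiple of 236313 that is ≥ 818495: ⌈818495/236313⌉ × 236313 = 4 × 236313 = 945252.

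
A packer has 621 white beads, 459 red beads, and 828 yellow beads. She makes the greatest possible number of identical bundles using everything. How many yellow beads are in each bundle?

Number of bundles = gcd(621, 459, 828).
621 = 3^3 × 23
459 = 3^3 × 17
828 = 2^2 × 3^2 × 23
gcd(621, 459, 828) = 3^2 = 9.
yellow beads per bundle = 828 / 9 = 92.

92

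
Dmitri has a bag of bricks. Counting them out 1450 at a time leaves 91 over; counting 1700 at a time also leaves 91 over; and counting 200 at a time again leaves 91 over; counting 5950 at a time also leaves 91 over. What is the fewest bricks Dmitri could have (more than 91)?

690291

N − 91 must be a common multiple of 1450, 1700, 200, and 5950.
1450 = 2 × 5^2 × 29
1700 = 2^2 × 5^2 × 17
200 = 2^3 × 5^2
5950 = 2 × 5^2 × 7 × 17
LCM(1450, 1700, 200, 5950) = 2^3 × 5^2 × 7 × 17 × 29 = 690200.
Smallest N > 91 is LCM + 91 = 690200 + 91 = 690291.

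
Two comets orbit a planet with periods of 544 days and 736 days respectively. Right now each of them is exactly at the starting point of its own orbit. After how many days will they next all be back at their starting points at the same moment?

12512 days

We need the least common multiple of the intervals.
544 = 2^5 × 17
736 = 2^5 × 23
LCM(544, 736) = 2^5 × 17 × 23 = 12512.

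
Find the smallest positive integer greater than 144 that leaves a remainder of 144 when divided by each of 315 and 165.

N − 144 must be a common multiple of 315 and 165.
315 = 3^2 × 5 × 7
165 = 3 × 5 × 11
LCM(315, 165) = 3^2 × 5 × 7 × 11 = 3465.
Smallest N > 144 is LCM + 144 = 3465 + 144 = 3609.

3609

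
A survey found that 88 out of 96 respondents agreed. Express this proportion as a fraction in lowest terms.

11/12

88 = 2^3 × 11
96 = 2^5 × 3
gcd(88, 96) = 2^3 = 8.
Divide numerator and denominator by 8: 88/96 = 11/12.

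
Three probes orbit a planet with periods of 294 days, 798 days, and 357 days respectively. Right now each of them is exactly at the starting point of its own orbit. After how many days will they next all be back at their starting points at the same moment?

94962 days

They coincide at every common multiple of the periods; the first is the LCM.
294 = 2 × 3 × 7^2
798 = 2 × 3 × 7 × 19
357 = 3 × 7 × 17
LCM(294, 798, 357) = 2 × 3 × 7^2 × 17 × 19 = 94962.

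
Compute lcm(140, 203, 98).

28420

140 = 2^2 × 5 × 7
203 = 7 × 29
98 = 2 × 7^2
LCM(140, 203, 98) = 2^2 × 5 × 7^2 × 29 = 28420.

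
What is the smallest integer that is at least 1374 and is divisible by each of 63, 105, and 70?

1890

The integer must be a common multiple of 63, 105, and 70, so a multiple of their LCM.
63 = 3^2 × 7
105 = 3 × 5 × 7
70 = 2 × 5 × 7
LCM(63, 105, 70) = 2 × 3^2 × 5 × 7 = 630.
Smallest multiple of 630 that is ≥ 1374: ⌈1374/630⌉ × 630 = 3 × 630 = 1890.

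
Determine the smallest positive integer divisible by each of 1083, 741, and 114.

1083 = 3 × 19^2
741 = 3 × 13 × 19
114 = 2 × 3 × 19
LCM(1083, 741, 114) = 2 × 3 × 13 × 19^2 = 28158.

28158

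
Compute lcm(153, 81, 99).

153 = 3^2 × 17
81 = 3^4
99 = 3^2 × 11
LCM(153, 81, 99) = 3^4 × 11 × 17 = 15147.

15147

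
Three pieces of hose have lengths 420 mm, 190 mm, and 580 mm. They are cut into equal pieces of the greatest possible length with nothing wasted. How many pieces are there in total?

119

Piece length = gcd(420, 190, 580).
420 = 2^2 × 3 × 5 × 7
190 = 2 × 5 × 19
580 = 2^2 × 5 × 29
gcd(420, 190, 580) = 2 × 5 = 10.
Total pieces = 420/10 + 190/10 + 580/10 = 42 + 19 + 58 = 119.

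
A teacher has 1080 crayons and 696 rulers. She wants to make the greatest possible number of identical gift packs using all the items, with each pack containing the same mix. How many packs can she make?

By the Euclidean algorithm:
1080 = 1 × 696 + 384
696 = 1 × 384 + 312
384 = 1 × 312 + 72
312 = 4 × 72 + 24
72 = 3 × 24 + 0
gcd(1080, 696) = 24.

24 packs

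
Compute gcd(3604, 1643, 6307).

3604 = 2^2 × 17 × 53
1643 = 31 × 53
6307 = 7 × 17 × 53
gcd(3604, 1643, 6307) = 53.

53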